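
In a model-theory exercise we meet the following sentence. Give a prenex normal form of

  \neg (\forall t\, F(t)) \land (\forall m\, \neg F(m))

\exists t\, \forall m\, (\neg F(t) \land \neg F(m))

Drive negations inward (¬∀x A ≡ ∃x ¬A, ¬∃x A ≡ ∀x ¬A, De Morgan for ∧/∨):
  (\exists t\, \neg F(t)) \land (\forall m\, \neg F(m))
All bound variables are already distinct, so no renaming is needed.
Extract every quantifier outward, since the variables are now distinct and don't occur free across branches:
  \exists t\, \forall m\, (\neg F(t) \land \neg F(m))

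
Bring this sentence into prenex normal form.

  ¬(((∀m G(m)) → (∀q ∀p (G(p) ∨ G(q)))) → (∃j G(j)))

∃m ∀q ∀p ∀j ((¬G(m) ∨ G(p) ∨ G(q)) ∧ ¬G(j))

Eliminate → and ↔ using ¬ and ∨.
  ¬(¬(¬(∀m G(m)) ∨ (∀q ∀p (G(p) ∨ G(q)))) ∨ (∃j G(j)))
Drive negations inward (¬∀x A ≡ ∃x ¬A, ¬∃x A ≡ ∀x ¬A, De Morgan for ∧/∨):
  ((∃m ¬G(m)) ∨ (∀q ∀p (G(p) ∨ G(q)))) ∧ (∀j ¬G(j))
All bound variables are already distinct, so no renaming is needed.
Finally move all quantifiers to the prefix:
  ∃m ∀q ∀p ∀j ((¬G(m) ∨ G(p) ∨ G(q)) ∧ ¬G(j))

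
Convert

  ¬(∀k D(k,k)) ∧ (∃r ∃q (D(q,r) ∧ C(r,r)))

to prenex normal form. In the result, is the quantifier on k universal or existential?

existential

Drive negations inward (¬∀x A ≡ ∃x ¬A, ¬∃x A ≡ ∀x ¬A, De Morgan for ∧/∨):
  (∃k ¬D(k,k)) ∧ (∃r ∃q (D(q,r) ∧ C(r,r)))
All bound variables are already distinct, so no renaming is needed.
Pull the quantifiers to the front (each side's bound variable is not free in the other side):
  ∃k ∃r ∃q (¬D(k,k) ∧ D(q,r) ∧ C(r,r))
The quantifier ∀k sits under an odd number of negations, so it flips to ∃k.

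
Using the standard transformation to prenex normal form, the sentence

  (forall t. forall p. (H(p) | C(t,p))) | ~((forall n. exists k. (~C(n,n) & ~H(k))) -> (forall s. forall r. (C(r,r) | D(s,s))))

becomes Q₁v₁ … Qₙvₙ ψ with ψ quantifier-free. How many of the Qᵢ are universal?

First replace A → B with ¬A ∨ B.
  (forall t. forall p. (H(p) | C(t,p))) | ~(~(forall n. exists k. (~C(n,n) & ~H(k))) | (forall s. forall r. (C(r,r) | D(s,s))))
Move each ¬ inward, flipping quantifiers it crosses:
  (forall t. forall p. (H(p) | C(t,p))) | (forall n. exists k. (~C(n,n) & ~H(k))) & (exists s. exists r. (~C(r,r) & ~D(s,s)))
All bound variables are already distinct, so no renaming is needed.
Extract every quantifier outward, since the variables are now distinct and don't occur free across branches:
  forall t. forall p. forall n. exists k. exists s. exists r. (H(p) | C(t,p) | ~C(n,n) & ~H(k) & ~C(r,r) & ~D(s,s))
The prefix is forall t forall p forall n exists k exists s exists r: 3 universal, 3 existential.

3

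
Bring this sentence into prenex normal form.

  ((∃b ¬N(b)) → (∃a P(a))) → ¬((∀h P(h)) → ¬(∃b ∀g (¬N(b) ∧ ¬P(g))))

∃b ∀a ∀h ∃q ∀g (¬N(b) ∧ ¬P(a) ∨ P(h) ∧ ¬N(q) ∧ ¬P(g))

Rewrite implications/biconditionals: A → B as ¬A ∨ B.
  ¬(¬(∃b ¬N(b)) ∨ (∃a P(a))) ∨ ¬(¬(∀h P(h)) ∨ ¬(∃b ∀g (¬N(b) ∧ ¬P(g))))
Push ¬ through the quantifiers and connectives to reach negation normal form:
  (∃b ¬N(b)) ∧ (∀a ¬P(a)) ∨ (∀h P(h)) ∧ (∃b ∀g (¬N(b) ∧ ¬P(g)))
Standardize variables apart so no two quantifiers bind the same name: b↦q.
  (∃b ¬N(b)) ∧ (∀a ¬P(a)) ∨ (∀h P(h)) ∧ (∃q ∀g (¬N(q) ∧ ¬P(g)))
Finally move all quantifiers to the prefix:
  ∃b ∀a ∀h ∃q ∀g (¬N(b) ∧ ¬P(a) ∨ P(h) ∧ ¬N(q) ∧ ¬P(g))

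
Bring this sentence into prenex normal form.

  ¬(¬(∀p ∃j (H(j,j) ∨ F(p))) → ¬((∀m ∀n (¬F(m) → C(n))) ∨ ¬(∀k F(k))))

∃p ∀j ∀m ∀n ∃k (¬H(j,j) ∧ ¬F(p) ∧ (F(m) ∨ C(n) ∨ ¬F(k)))

Eliminate → and ↔ using ¬ and ∨.
  ¬(¬¬(∀p ∃j (H(j,j) ∨ F(p))) ∨ ¬((∀m ∀n (¬¬F(m) ∨ C(n))) ∨ ¬(∀k F(k))))
Move each ¬ inward, flipping quantifiers it crosses:
  (∃p ∀j (¬H(j,j) ∧ ¬F(p))) ∧ ((∀m ∀n (F(m) ∨ C(n))) ∨ (∃k ¬F(k)))
Extract every quantifier outward, since the variables are now distinct and don't occur free across branches:
  ∃p ∀j ∀m ∀n ∃k (¬H(j,j) ∧ ¬F(p) ∧ (F(m) ∨ C(n) ∨ ¬F(k)))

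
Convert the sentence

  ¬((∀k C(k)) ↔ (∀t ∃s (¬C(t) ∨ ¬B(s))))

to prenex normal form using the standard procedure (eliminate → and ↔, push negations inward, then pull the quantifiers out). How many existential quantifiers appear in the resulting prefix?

3

Rewrite implications/biconditionals: A → B as ¬A ∨ B; A ↔ B as (¬A ∨ B) ∧ (¬B ∨ A).
  ¬((¬(∀k C(k)) ∨ (∀t ∃s (¬C(t) ∨ ¬B(s)))) ∧ (¬(∀t ∃s (¬C(t) ∨ ¬B(s))) ∨ (∀k C(k))))
Move each ¬ inward, flipping quantifiers it crosses:
  (∀k C(k)) ∧ (∃t ∀s (C(t) ∧ B(s))) ∨ (∀t ∃s (¬C(t) ∨ ¬B(s))) ∧ (∃k ¬C(k))
Give each quantifier a distinct variable: t↦y1, s↦v, k↦u1.
  (∀k C(k)) ∧ (∃t ∀s (C(t) ∧ B(s))) ∨ (∀y1 ∃v (¬C(y1) ∨ ¬B(v))) ∧ (∃u1 ¬C(u1))
Pull the quantifiers to the front (each side's bound variable is not free in the other side):
  ∀k ∃t ∀s ∀y1 ∃v ∃u1 (C(k) ∧ C(t) ∧ B(s) ∨ (¬C(y1) ∨ ¬B(v)) ∧ ¬C(u1))
The prefix is ∀k ∃t ∀s ∀y1 ∃v ∃u1: 3 universal, 3 existential.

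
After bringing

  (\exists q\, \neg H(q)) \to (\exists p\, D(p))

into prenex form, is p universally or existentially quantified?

Rewrite implications/biconditionals: A → B as ¬A ∨ B.
  \neg (\exists q\, \neg H(q)) \lor (\exists p\, D(p))
Move each ¬ inward, flipping quantifiers it crosses:
  (\forall q\, H(q)) \lor (\exists p\, D(p))
All bound variables are already distinct, so no renaming is needed.
Finally move all quantifiers to the prefix:
  \forall q\, \exists p\, (H(q) \lor D(p))
The quantifier \exists p sits under an even number of negations (counting the antecedent side of each →), so it remains existential.

existential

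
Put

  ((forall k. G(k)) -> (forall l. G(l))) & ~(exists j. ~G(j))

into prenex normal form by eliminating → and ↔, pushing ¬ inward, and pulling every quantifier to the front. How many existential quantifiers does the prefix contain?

Rewrite implications/biconditionals: A → B as ¬A ∨ B.
  (~(forall k. G(k)) | (forall l. G(l))) & ~(exists j. ~G(j))
Drive negations inward (¬∀x A ≡ ∃x ¬A, ¬∃x A ≡ ∀x ¬A, De Morgan for ∧/∨):
  ((exists k. ~G(k)) | (forall l. G(l))) & (forall j. G(j))
All bound variables are already distinct, so no renaming is needed.
Extract every quantifier outward, since the variables are now distinct and don't occur free across branches:
  exists k. forall l. forall j. ((~G(k) | G(l)) & G(j))
The prefix is exists k forall l forall j: 2 universal, 1 existential.

1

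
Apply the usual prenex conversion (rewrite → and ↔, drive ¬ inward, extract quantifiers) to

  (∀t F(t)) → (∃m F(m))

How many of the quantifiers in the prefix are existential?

Rewrite implications/biconditionals: A → B as ¬A ∨ B.
  ¬(∀t F(t)) ∨ (∃m F(m))
Drive negations inward (¬∀x A ≡ ∃x ¬A, ¬∃x A ≡ ∀x ¬A, De Morgan for ∧/∨):
  (∃t ¬F(t)) ∨ (∃m F(m))
All bound variables are already distinct, so no renaming is needed.
Extract every quantifier outward, since the variables are now distinct and don't occur free across branches:
  ∃t ∃m (¬F(t) ∨ F(m))
The prefix is ∃t ∃m: 0 universal, 2 existential.

2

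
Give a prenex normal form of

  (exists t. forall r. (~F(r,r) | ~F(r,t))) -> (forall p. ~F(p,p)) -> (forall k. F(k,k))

forall t. exists r. exists p. forall k. (F(r,r) & F(r,t) | F(p,p) | F(k,k))

First replace A → B with ¬A ∨ B.
  ~(exists t. forall r. (~F(r,r) | ~F(r,t))) | ~(forall p. ~F(p,p)) | (forall k. F(k,k))
Drive negations inward (¬∀x A ≡ ∃x ¬A, ¬∃x A ≡ ∀x ¬A, De Morgan for ∧/∨):
  (forall t. exists r. (F(r,r) & F(r,t))) | (exists p. F(p,p)) | (forall k. F(k,k))
Finally move all quantifiers to the prefix:
  forall t. exists r. exists p. forall k. (F(r,r) & F(r,t) | F(p,p) | F(k,k))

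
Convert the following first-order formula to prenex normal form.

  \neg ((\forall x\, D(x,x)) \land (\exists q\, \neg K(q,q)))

Push ¬ through the quantifiers and connectives to reach negation normal form:
  (\exists x\, \neg D(x,x)) \lor (\forall q\, K(q,q))
All bound variables are already distinct, so no renaming is needed.
Finally move all quantifiers to the prefix:
  \exists x\, \forall q\, (\neg D(x,x) \lor K(q,q))

\exists x\, \forall q\, (\neg D(x,x) \lor K(q,q))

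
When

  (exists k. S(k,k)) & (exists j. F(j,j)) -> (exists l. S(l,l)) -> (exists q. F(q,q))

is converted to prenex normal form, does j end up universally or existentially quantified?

universal

First replace A → B with ¬A ∨ B.
  ~((exists k. S(k,k)) & (exists j. F(j,j))) | ~(exists l. S(l,l)) | (exists q. F(q,q))
Push ¬ through the quantifiers and connectives to reach negation normal form:
  (forall k. ~S(k,k)) | (forall j. ~F(j,j)) | (forall l. ~S(l,l)) | (exists q. F(q,q))
All bound variables are already distinct, so no renaming is needed.
Finally move all quantifiers to the prefix:
  forall k. forall j. forall l. exists q. (~S(k,k) | ~F(j,j) | ~S(l,l) | F(q,q))
The quantifier exists j sits under an odd number of negations (counting the antecedent side of each →), so it flips to forall j.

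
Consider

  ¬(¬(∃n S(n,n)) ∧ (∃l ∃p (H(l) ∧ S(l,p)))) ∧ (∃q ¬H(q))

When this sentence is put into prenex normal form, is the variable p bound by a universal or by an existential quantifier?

Drive negations inward (¬∀x A ≡ ∃x ¬A, ¬∃x A ≡ ∀x ¬A, De Morgan for ∧/∨):
  ((∃n S(n,n)) ∨ (∀l ∀p (¬H(l) ∨ ¬S(l,p)))) ∧ (∃q ¬H(q))
All bound variables are already distinct, so no renaming is needed.
Finally move all quantifiers to the prefix:
  ∃n ∀l ∀p ∃q ((S(n,n) ∨ ¬H(l) ∨ ¬S(l,p)) ∧ ¬H(q))
The quantifier ∃p sits under an odd number of negations, so it flips to ∀p.

universal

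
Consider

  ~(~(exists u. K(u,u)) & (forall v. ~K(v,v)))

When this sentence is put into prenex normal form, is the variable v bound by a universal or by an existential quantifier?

Move each ¬ inward, flipping quantifiers it crosses:
  (exists u. K(u,u)) | (exists v. K(v,v))
Pull the quantifiers to the front (each side's bound variable is not free in the other side):
  exists u. exists v. (K(u,u) | K(v,v))
The quantifier forall v sits under an odd number of negations, so it flips to exists v.

existential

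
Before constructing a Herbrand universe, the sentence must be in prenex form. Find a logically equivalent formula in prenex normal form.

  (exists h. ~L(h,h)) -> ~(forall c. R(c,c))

Eliminate → and ↔ using ¬ and ∨.
  ~(exists h. ~L(h,h)) | ~(forall c. R(c,c))
Push ¬ through the quantifiers and connectives to reach negation normal form:
  (forall h. L(h,h)) | (exists c. ~R(c,c))
All bound variables are already distinct, so no renaming is needed.
Extract every quantifier outward, since the variables are now distinct and don't occur free across branches:
  forall h. exists c. (L(h,h) | ~R(c,c))

forall h. exists c. (L(h,h) | ~R(c,c))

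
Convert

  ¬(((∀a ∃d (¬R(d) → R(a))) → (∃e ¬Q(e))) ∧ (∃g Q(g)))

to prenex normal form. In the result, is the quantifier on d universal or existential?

existential

Eliminate → and ↔ using ¬ and ∨.
  ¬((¬(∀a ∃d (¬¬R(d) ∨ R(a))) ∨ (∃e ¬Q(e))) ∧ (∃g Q(g)))
Push ¬ through the quantifiers and connectives to reach negation normal form:
  (∀a ∃d (R(d) ∨ R(a))) ∧ (∀e Q(e)) ∨ (∀g ¬Q(g))
Extract every quantifier outward, since the variables are now distinct and don't occur free across branches:
  ∀a ∃d ∀e ∀g ((R(d) ∨ R(a)) ∧ Q(e) ∨ ¬Q(g))
The quantifier ∃d sits under an even number of negations (counting the antecedent side of each →), so it remains existential.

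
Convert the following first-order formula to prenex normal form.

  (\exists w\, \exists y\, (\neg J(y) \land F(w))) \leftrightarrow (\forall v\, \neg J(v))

\forall w\, \forall y\, \forall v\, \exists b\, \exists z\, \exists a\, ((J(y) \lor \neg F(w) \lor \neg J(v)) \land (J(b) \lor \neg J(a) \land F(z)))

First replace A → B with ¬A ∨ B; A ↔ B as (¬A ∨ B) ∧ (¬B ∨ A).
  (\neg (\exists w\, \exists y\, (\neg J(y) \land F(w))) \lor (\forall v\, \neg J(v))) \land (\neg (\forall v\, \neg J(v)) \lor (\exists w\, \exists y\, (\neg J(y) \land F(w))))
Drive negations inward (¬∀x A ≡ ∃x ¬A, ¬∃x A ≡ ∀x ¬A, De Morgan for ∧/∨):
  ((\forall w\, \forall y\, (J(y) \lor \neg F(w))) \lor (\forall v\, \neg J(v))) \land ((\exists v\, J(v)) \lor (\exists w\, \exists y\, (\neg J(y) \land F(w))))
Standardize variables apart so no two quantifiers bind the same name: v↦b, w↦z, y↦a.
  ((\forall w\, \forall y\, (J(y) \lor \neg F(w))) \lor (\forall v\, \neg J(v))) \land ((\exists b\, J(b)) \lor (\exists z\, \exists a\, (\neg J(a) \land F(z))))
Pull the quantifiers to the front (each side's bound variable is not free in the other side):
  \forall w\, \forall y\, \forall v\, \exists b\, \exists z\, \exists a\, ((J(y) \lor \neg F(w) \lor \neg J(v)) \land (J(b) \lor \neg J(a) \land F(z)))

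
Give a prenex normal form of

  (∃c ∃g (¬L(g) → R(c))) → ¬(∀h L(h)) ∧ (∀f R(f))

First replace A → B with ¬A ∨ B.
  ¬(∃c ∃g (¬¬L(g) ∨ R(c))) ∨ ¬(∀h L(h)) ∧ (∀f R(f))
Move each ¬ inward, flipping quantifiers it crosses:
  (∀c ∀g (¬L(g) ∧ ¬R(c))) ∨ (∃h ¬L(h)) ∧ (∀f R(f))
All bound variables are already distinct, so no renaming is needed.
Pull the quantifiers to the front (each side's bound variable is not free in the other side):
  ∀c ∀g ∃h ∀f (¬L(g) ∧ ¬R(c) ∨ ¬L(h) ∧ R(f))

∀c ∀g ∃h ∀f (¬L(g) ∧ ¬R(c) ∨ ¬L(h) ∧ R(f))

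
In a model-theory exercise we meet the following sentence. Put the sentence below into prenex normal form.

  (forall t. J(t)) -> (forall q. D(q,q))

First replace A → B with ¬A ∨ B.
  ~(forall t. J(t)) | (forall q. D(q,q))
Drive negations inward (¬∀x A ≡ ∃x ¬A, ¬∃x A ≡ ∀x ¬A, De Morgan for ∧/∨):
  (exists t. ~J(t)) | (forall q. D(q,q))
All bound variables are already distinct, so no renaming is needed.
Extract every quantifier outward, since the variables are now distinct and don't occur free across branches:
  exists t. forall q. (~J(t) | D(q,q))

exists t. forall q. (~J(t) | D(q,q))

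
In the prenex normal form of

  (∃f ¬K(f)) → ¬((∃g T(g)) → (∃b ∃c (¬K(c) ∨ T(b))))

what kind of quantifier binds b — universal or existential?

Eliminate → and ↔ using ¬ and ∨.
  ¬(∃f ¬K(f)) ∨ ¬(¬(∃g T(g)) ∨ (∃b ∃c (¬K(c) ∨ T(b))))
Move each ¬ inward, flipping quantifiers it crosses:
  (∀f K(f)) ∨ (∃g T(g)) ∧ (∀b ∀c (K(c) ∧ ¬T(b)))
All bound variables are already distinct, so no renaming is needed.
Finally move all quantifiers to the prefix:
  ∀f ∃g ∀b ∀c (K(f) ∨ T(g) ∧ K(c) ∧ ¬T(b))
The quantifier ∃b sits under an odd number of negations (counting the antecedent side of each →), so it flips to ∀b.

universal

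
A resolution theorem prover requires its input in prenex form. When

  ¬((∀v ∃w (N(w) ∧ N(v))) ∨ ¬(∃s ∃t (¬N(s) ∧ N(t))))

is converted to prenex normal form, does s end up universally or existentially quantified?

Drive negations inward (¬∀x A ≡ ∃x ¬A, ¬∃x A ≡ ∀x ¬A, De Morgan for ∧/∨):
  (∃v ∀w (¬N(w) ∨ ¬N(v))) ∧ (∃s ∃t (¬N(s) ∧ N(t)))
All bound variables are already distinct, so no renaming is needed.
Finally move all quantifiers to the prefix:
  ∃v ∀w ∃s ∃t ((¬N(w) ∨ ¬N(v)) ∧ ¬N(s) ∧ N(t))
The quantifier ∃s sits under an even number of negations, so it remains existential.

existential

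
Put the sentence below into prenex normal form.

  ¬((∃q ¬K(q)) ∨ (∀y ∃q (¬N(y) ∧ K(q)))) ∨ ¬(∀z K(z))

Move each ¬ inward, flipping quantifiers it crosses:
  (∀q K(q)) ∧ (∃y ∀q (N(y) ∨ ¬K(q))) ∨ (∃z ¬K(z))
Give each quantifier a distinct variable: q↦b.
  (∀q K(q)) ∧ (∃y ∀b (N(y) ∨ ¬K(b))) ∨ (∃z ¬K(z))
Extract every quantifier outward, since the variables are now distinct and don't occur free across branches:
  ∀q ∃y ∀b ∃z (K(q) ∧ (N(y) ∨ ¬K(b)) ∨ ¬K(z))

∀q ∃y ∀b ∃z (K(q) ∧ (N(y) ∨ ¬K(b)) ∨ ¬K(z))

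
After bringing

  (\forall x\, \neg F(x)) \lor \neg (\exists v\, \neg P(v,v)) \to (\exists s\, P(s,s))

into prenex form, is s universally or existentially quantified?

existential

First replace A → B with ¬A ∨ B.
  \neg ((\forall x\, \neg F(x)) \lor \neg (\exists v\, \neg P(v,v))) \lor (\exists s\, P(s,s))
Push ¬ through the quantifiers and connectives to reach negation normal form:
  (\exists x\, F(x)) \land (\exists v\, \neg P(v,v)) \lor (\exists s\, P(s,s))
All bound variables are already distinct, so no renaming is needed.
Finally move all quantifiers to the prefix:
  \exists x\, \exists v\, \exists s\, (F(x) \land \neg P(v,v) \lor P(s,s))
The quantifier \exists s sits under an even number of negations (counting the antecedent side of each →), so it remains existential.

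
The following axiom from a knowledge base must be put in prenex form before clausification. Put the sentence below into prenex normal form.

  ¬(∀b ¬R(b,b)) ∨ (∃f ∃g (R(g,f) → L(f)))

Eliminate → and ↔ using ¬ and ∨.
  ¬(∀b ¬R(b,b)) ∨ (∃f ∃g (¬R(g,f) ∨ L(f)))
Push ¬ through the quantifiers and connectives to reach negation normal form:
  (∃b R(b,b)) ∨ (∃f ∃g (¬R(g,f) ∨ L(f)))
All bound variables are already distinct, so no renaming is needed.
Pull the quantifiers to the front (each side's bound variable is not free in the other side):
  ∃b ∃f ∃g (R(b,b) ∨ ¬R(g,f) ∨ L(f))

∃b ∃f ∃g (R(b,b) ∨ ¬R(g,f) ∨ L(f))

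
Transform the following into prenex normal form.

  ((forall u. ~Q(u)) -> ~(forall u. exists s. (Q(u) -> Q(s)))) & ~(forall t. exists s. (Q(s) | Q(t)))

exists u. exists w1. forall s. exists t. forall v. ((Q(u) | Q(w1) & ~Q(s)) & ~Q(v) & ~Q(t))

Eliminate → and ↔ using ¬ and ∨.
  (~(forall u. ~Q(u)) | ~(forall u. exists s. (~Q(u) | Q(s)))) & ~(forall t. exists s. (Q(s) | Q(t)))
Move each ¬ inward, flipping quantifiers it crosses:
  ((exists u. Q(u)) | (exists u. forall s. (Q(u) & ~Q(s)))) & (exists t. forall s. (~Q(s) & ~Q(t)))
Give each quantifier a distinct variable: u↦w1, s↦v.
  ((exists u. Q(u)) | (exists w1. forall s. (Q(w1) & ~Q(s)))) & (exists t. forall v. (~Q(v) & ~Q(t)))
Pull the quantifiers to the front (each side's bound variable is not free in the other side):
  exists u. exists w1. forall s. exists t. forall v. ((Q(u) | Q(w1) & ~Q(s)) & ~Q(v) & ~Q(t))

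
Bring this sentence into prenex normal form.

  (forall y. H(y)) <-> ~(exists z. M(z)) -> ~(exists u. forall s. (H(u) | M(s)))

exists y. exists z. forall u. exists s. forall y1. exists w. forall r. forall x. ((~H(y) | M(z) | ~H(u) & ~M(s)) & (~M(y1) & (H(w) | M(r)) | H(x)))

Eliminate → and ↔ using ¬ and ∨; A ↔ B as (¬A ∨ B) ∧ (¬B ∨ A).
  (~(forall y. H(y)) | ~~(exists z. M(z)) | ~(exists u. forall s. (H(u) | M(s)))) & (~(~~(exists z. M(z)) | ~(exists u. forall s. (H(u) | M(s)))) | (forall y. H(y)))
Push ¬ through the quantifiers and connectives to reach negation normal form:
  ((exists y. ~H(y)) | (exists z. M(z)) | (forall u. exists s. (~H(u) & ~M(s)))) & ((forall z. ~M(z)) & (exists u. forall s. (H(u) | M(s))) | (forall y. H(y)))
Give each quantifier a distinct variable: z↦y1, u↦w, s↦r, y↦x.
  ((exists y. ~H(y)) | (exists z. M(z)) | (forall u. exists s. (~H(u) & ~M(s)))) & ((forall y1. ~M(y1)) & (exists w. forall r. (H(w) | M(r))) | (forall x. H(x)))
Pull the quantifiers to the front (each side's bound variable is not free in the other side):
  exists y. exists z. forall u. exists s. forall y1. exists w. forall r. forall x. ((~H(y) | M(z) | ~H(u) & ~M(s)) & (~M(y1) & (H(w) | M(r)) | H(x)))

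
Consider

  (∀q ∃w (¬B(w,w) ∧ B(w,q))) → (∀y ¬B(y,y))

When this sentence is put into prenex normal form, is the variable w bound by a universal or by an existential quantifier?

First replace A → B with ¬A ∨ B.
  ¬(∀q ∃w (¬B(w,w) ∧ B(w,q))) ∨ (∀y ¬B(y,y))
Drive negations inward (¬∀x A ≡ ∃x ¬A, ¬∃x A ≡ ∀x ¬A, De Morgan for ∧/∨):
  (∃q ∀w (B(w,w) ∨ ¬B(w,q))) ∨ (∀y ¬B(y,y))
Extract every quantifier outward, since the variables are now distinct and don't occur free across branches:
  ∃q ∀w ∀y (B(w,w) ∨ ¬B(w,q) ∨ ¬B(y,y))
The quantifier ∃w sits under an odd number of negations (counting the antecedent side of each →), so it flips to ∀w.

universal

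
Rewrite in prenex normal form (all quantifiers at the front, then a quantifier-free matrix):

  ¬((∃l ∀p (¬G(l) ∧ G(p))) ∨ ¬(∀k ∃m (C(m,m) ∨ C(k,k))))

∀l ∃p ∀k ∃m ((G(l) ∨ ¬G(p)) ∧ (C(m,m) ∨ C(k,k)))

Drive negations inward (¬∀x A ≡ ∃x ¬A, ¬∃x A ≡ ∀x ¬A, De Morgan for ∧/∨):
  (∀l ∃p (G(l) ∨ ¬G(p))) ∧ (∀k ∃m (C(m,m) ∨ C(k,k)))
All bound variables are already distinct, so no renaming is needed.
Finally move all quantifiers to the prefix:
  ∀l ∃p ∀k ∃m ((G(l) ∨ ¬G(p)) ∧ (C(m,m) ∨ C(k,k)))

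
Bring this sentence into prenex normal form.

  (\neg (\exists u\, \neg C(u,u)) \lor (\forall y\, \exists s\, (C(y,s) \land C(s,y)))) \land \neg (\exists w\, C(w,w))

\forall u\, \forall y\, \exists s\, \forall w\, ((C(u,u) \lor C(y,s) \land C(s,y)) \land \neg C(w,w))

Move each ¬ inward, flipping quantifiers it crosses:
  ((\forall u\, C(u,u)) \lor (\forall y\, \exists s\, (C(y,s) \land C(s,y)))) \land (\forall w\, \neg C(w,w))
All bound variables are already distinct, so no renaming is needed.
Extract every quantifier outward, since the variables are now distinct and don't occur free across branches:
  \forall u\, \forall y\, \exists s\, \forall w\, ((C(u,u) \lor C(y,s) \land C(s,y)) \land \neg C(w,w))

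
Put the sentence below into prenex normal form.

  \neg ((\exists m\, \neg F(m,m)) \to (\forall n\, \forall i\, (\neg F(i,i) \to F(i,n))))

\exists m\, \exists n\, \exists i\, (\neg F(m,m) \land \neg F(i,i) \land \neg F(i,n))

Eliminate → and ↔ using ¬ and ∨.
  \neg (\neg (\exists m\, \neg F(m,m)) \lor (\forall n\, \forall i\, (\neg \neg F(i,i) \lor F(i,n))))
Push ¬ through the quantifiers and connectives to reach negation normal form:
  (\exists m\, \neg F(m,m)) \land (\exists n\, \exists i\, (\neg F(i,i) \land \neg F(i,n)))
Extract every quantifier outward, since the variables are now distinct and don't occur free across branches:
  \exists m\, \exists n\, \exists i\, (\neg F(m,m) \land \neg F(i,i) \land \neg F(i,n))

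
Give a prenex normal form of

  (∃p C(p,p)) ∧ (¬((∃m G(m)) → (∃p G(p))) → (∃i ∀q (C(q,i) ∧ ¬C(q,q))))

First replace A → B with ¬A ∨ B.
  (∃p C(p,p)) ∧ (¬¬(¬(∃m G(m)) ∨ (∃p G(p))) ∨ (∃i ∀q (C(q,i) ∧ ¬C(q,q))))
Drive negations inward (¬∀x A ≡ ∃x ¬A, ¬∃x A ≡ ∀x ¬A, De Morgan for ∧/∨):
  (∃p C(p,p)) ∧ ((∀m ¬G(m)) ∨ (∃p G(p)) ∨ (∃i ∀q (C(q,i) ∧ ¬C(q,q))))
Rename bound variables to avoid capture: p↦x.
  (∃p C(p,p)) ∧ ((∀m ¬G(m)) ∨ (∃x G(x)) ∨ (∃i ∀q (C(q,i) ∧ ¬C(q,q))))
Extract every quantifier outward, since the variables are now distinct and don't occur free across branches:
  ∃p ∀m ∃x ∃i ∀q (C(p,p) ∧ (¬G(m) ∨ G(x) ∨ C(q,i) ∧ ¬C(q,q)))

∃p ∀m ∃x ∃i ∀q (C(p,p) ∧ (¬G(m) ∨ G(x) ∨ C(q,i) ∧ ¬C(q,q)))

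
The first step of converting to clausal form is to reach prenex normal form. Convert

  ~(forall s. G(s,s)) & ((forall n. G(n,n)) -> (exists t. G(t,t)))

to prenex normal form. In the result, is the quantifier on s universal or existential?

First replace A → B with ¬A ∨ B.
  ~(forall s. G(s,s)) & (~(forall n. G(n,n)) | (exists t. G(t,t)))
Move each ¬ inward, flipping quantifiers it crosses:
  (exists s. ~G(s,s)) & ((exists n. ~G(n,n)) | (exists t. G(t,t)))
All bound variables are already distinct, so no renaming is needed.
Extract every quantifier outward, since the variables are now distinct and don't occur free across branches:
  exists s. exists n. exists t. (~G(s,s) & (~G(n,n) | G(t,t)))
The quantifier forall s sits under an odd number of negations (counting the antecedent side of each →), so it flips to exists s.

existential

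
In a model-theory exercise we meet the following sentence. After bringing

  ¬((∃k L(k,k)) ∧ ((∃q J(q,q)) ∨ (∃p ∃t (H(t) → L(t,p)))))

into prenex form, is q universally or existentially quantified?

Eliminate → and ↔ using ¬ and ∨.
  ¬((∃k L(k,k)) ∧ ((∃q J(q,q)) ∨ (∃p ∃t (¬H(t) ∨ L(t,p)))))
Push ¬ through the quantifiers and connectives to reach negation normal form:
  (∀k ¬L(k,k)) ∨ (∀q ¬J(q,q)) ∧ (∀p ∀t (H(t) ∧ ¬L(t,p)))
Finally move all quantifiers to the prefix:
  ∀k ∀q ∀p ∀t (¬L(k,k) ∨ ¬J(q,q) ∧ H(t) ∧ ¬L(t,p))
The quantifier ∃q sits under an odd number of negations (counting the antecedent side of each →), so it flips to ∀q.

universal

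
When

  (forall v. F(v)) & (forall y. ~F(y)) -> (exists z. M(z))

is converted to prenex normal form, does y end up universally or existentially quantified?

Eliminate → and ↔ using ¬ and ∨.
  ~((forall v. F(v)) & (forall y. ~F(y))) | (exists z. M(z))
Move each ¬ inward, flipping quantifiers it crosses:
  (exists v. ~F(v)) | (exists y. F(y)) | (exists z. M(z))
All bound variables are already distinct, so no renaming is needed.
Extract every quantifier outward, since the variables are now distinct and don't occur free across branches:
  exists v. exists y. exists z. (~F(v) | F(y) | M(z))
The quantifier forall y sits under an odd number of negations (counting the antecedent side of each →), so it flips to exists y.

existential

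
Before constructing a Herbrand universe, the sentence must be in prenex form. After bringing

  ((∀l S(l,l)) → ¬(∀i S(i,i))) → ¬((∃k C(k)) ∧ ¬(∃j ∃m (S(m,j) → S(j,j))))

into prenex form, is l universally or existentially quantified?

universal

Eliminate → and ↔ using ¬ and ∨.
  ¬(¬(∀l S(l,l)) ∨ ¬(∀i S(i,i))) ∨ ¬((∃k C(k)) ∧ ¬(∃j ∃m (¬S(m,j) ∨ S(j,j))))
Drive negations inward (¬∀x A ≡ ∃x ¬A, ¬∃x A ≡ ∀x ¬A, De Morgan for ∧/∨):
  (∀l S(l,l)) ∧ (∀i S(i,i)) ∨ (∀k ¬C(k)) ∨ (∃j ∃m (¬S(m,j) ∨ S(j,j)))
All bound variables are already distinct, so no renaming is needed.
Finally move all quantifiers to the prefix:
  ∀l ∀i ∀k ∃j ∃m (S(l,l) ∧ S(i,i) ∨ ¬C(k) ∨ ¬S(m,j) ∨ S(j,j))
The quantifier ∀l sits under an even number of negations (counting the antecedent side of each →), so it remains universal.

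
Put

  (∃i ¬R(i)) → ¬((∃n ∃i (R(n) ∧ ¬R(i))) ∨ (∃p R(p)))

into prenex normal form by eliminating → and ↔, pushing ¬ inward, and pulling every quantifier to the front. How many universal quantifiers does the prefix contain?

4

Eliminate → and ↔ using ¬ and ∨.
  ¬(∃i ¬R(i)) ∨ ¬((∃n ∃i (R(n) ∧ ¬R(i))) ∨ (∃p R(p)))
Drive negations inward (¬∀x A ≡ ∃x ¬A, ¬∃x A ≡ ∀x ¬A, De Morgan for ∧/∨):
  (∀i R(i)) ∨ (∀n ∀i (¬R(n) ∨ R(i))) ∧ (∀p ¬R(p))
Give each quantifier a distinct variable: i↦c.
  (∀i R(i)) ∨ (∀n ∀c (¬R(n) ∨ R(c))) ∧ (∀p ¬R(p))
Finally move all quantifiers to the prefix:
  ∀i ∀n ∀c ∀p (R(i) ∨ (¬R(n) ∨ R(c)) ∧ ¬R(p))
The prefix is ∀i ∀n ∀c ∀p: 4 universal, 0 existential.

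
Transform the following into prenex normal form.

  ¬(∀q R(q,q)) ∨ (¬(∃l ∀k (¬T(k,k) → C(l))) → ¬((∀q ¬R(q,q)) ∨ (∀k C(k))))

∃q ∃l ∀k ∃t ∃x (¬R(q,q) ∨ T(k,k) ∨ C(l) ∨ R(t,t) ∧ ¬C(x))

Eliminate → and ↔ using ¬ and ∨.
  ¬(∀q R(q,q)) ∨ ¬¬(∃l ∀k (¬¬T(k,k) ∨ C(l))) ∨ ¬((∀q ¬R(q,q)) ∨ (∀k C(k)))
Push ¬ through the quantifiers and connectives to reach negation normal form:
  (∃q ¬R(q,q)) ∨ (∃l ∀k (T(k,k) ∨ C(l))) ∨ (∃q R(q,q)) ∧ (∃k ¬C(k))
Standardize variables apart so no two quantifiers bind the same name: q↦t, k↦x.
  (∃q ¬R(q,q)) ∨ (∃l ∀k (T(k,k) ∨ C(l))) ∨ (∃t R(t,t)) ∧ (∃x ¬C(x))
Pull the quantifiers to the front (each side's bound variable is not free in the other side):
  ∃q ∃l ∀k ∃t ∃x (¬R(q,q) ∨ T(k,k) ∨ C(l) ∨ R(t,t) ∧ ¬C(x))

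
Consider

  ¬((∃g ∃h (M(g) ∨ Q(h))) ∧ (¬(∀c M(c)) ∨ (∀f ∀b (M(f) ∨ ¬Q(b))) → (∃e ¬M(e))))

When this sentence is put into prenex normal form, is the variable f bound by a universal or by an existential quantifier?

universal

Rewrite implications/biconditionals: A → B as ¬A ∨ B.
  ¬((∃g ∃h (M(g) ∨ Q(h))) ∧ (¬(¬(∀c M(c)) ∨ (∀f ∀b (M(f) ∨ ¬Q(b)))) ∨ (∃e ¬M(e))))
Push ¬ through the quantifiers and connectives to reach negation normal form:
  (∀g ∀h (¬M(g) ∧ ¬Q(h))) ∨ ((∃c ¬M(c)) ∨ (∀f ∀b (M(f) ∨ ¬Q(b)))) ∧ (∀e M(e))
Extract every quantifier outward, since the variables are now distinct and don't occur free across branches:
  ∀g ∀h ∃c ∀f ∀b ∀e (¬M(g) ∧ ¬Q(h) ∨ (¬M(c) ∨ M(f) ∨ ¬Q(b)) ∧ M(e))
The quantifier ∀f sits under an even number of negations (counting the antecedent side of each →), so it remains universal.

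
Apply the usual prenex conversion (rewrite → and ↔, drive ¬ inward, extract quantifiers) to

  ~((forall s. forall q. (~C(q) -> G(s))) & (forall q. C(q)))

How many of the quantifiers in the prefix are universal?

0

Rewrite implications/biconditionals: A → B as ¬A ∨ B.
  ~((forall s. forall q. (~~C(q) | G(s))) & (forall q. C(q)))
Drive negations inward (¬∀x A ≡ ∃x ¬A, ¬∃x A ≡ ∀x ¬A, De Morgan for ∧/∨):
  (exists s. exists q. (~C(q) & ~G(s))) | (exists q. ~C(q))
Rename bound variables to avoid capture: q↦r.
  (exists s. exists q. (~C(q) & ~G(s))) | (exists r. ~C(r))
Pull the quantifiers to the front (each side's bound variable is not free in the other side):
  exists s. exists q. exists r. (~C(q) & ~G(s) | ~C(r))
The prefix is exists s exists q exists r: 0 universal, 3 existential.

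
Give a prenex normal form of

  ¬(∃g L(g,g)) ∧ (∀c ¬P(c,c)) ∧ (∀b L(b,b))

Push ¬ through the quantifiers and connectives to reach negation normal form:
  (∀g ¬L(g,g)) ∧ (∀c ¬P(c,c)) ∧ (∀b L(b,b))
All bound variables are already distinct, so no renaming is needed.
Extract every quantifier outward, since the variables are now distinct and don't occur free across branches:
  ∀g ∀c ∀b (¬L(g,g) ∧ ¬P(c,c) ∧ L(b,b))

∀g ∀c ∀b (¬L(g,g) ∧ ¬P(c,c) ∧ L(b,b))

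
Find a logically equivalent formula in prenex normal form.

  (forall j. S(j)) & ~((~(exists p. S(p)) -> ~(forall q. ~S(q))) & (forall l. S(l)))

forall j. forall p. forall q. exists l. (S(j) & (~S(p) & ~S(q) | ~S(l)))

Eliminate → and ↔ using ¬ and ∨.
  (forall j. S(j)) & ~((~~(exists p. S(p)) | ~(forall q. ~S(q))) & (forall l. S(l)))
Drive negations inward (¬∀x A ≡ ∃x ¬A, ¬∃x A ≡ ∀x ¬A, De Morgan for ∧/∨):
  (forall j. S(j)) & ((forall p. ~S(p)) & (forall q. ~S(q)) | (exists l. ~S(l)))
All bound variables are already distinct, so no renaming is needed.
Finally move all quantifiers to the prefix:
  forall j. forall p. forall q. exists l. (S(j) & (~S(p) & ~S(q) | ~S(l)))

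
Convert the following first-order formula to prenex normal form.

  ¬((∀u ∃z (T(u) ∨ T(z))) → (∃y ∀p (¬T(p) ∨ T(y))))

∀u ∃z ∀y ∃p ((T(u) ∨ T(z)) ∧ T(p) ∧ ¬T(y))

Rewrite implications/biconditionals: A → B as ¬A ∨ B.
  ¬(¬(∀u ∃z (T(u) ∨ T(z))) ∨ (∃y ∀p (¬T(p) ∨ T(y))))
Drive negations inward (¬∀x A ≡ ∃x ¬A, ¬∃x A ≡ ∀x ¬A, De Morgan for ∧/∨):
  (∀u ∃z (T(u) ∨ T(z))) ∧ (∀y ∃p (T(p) ∧ ¬T(y)))
Pull the quantifiers to the front (each side's bound variable is not free in the other side):
  ∀u ∃z ∀y ∃p ((T(u) ∨ T(z)) ∧ T(p) ∧ ¬T(y))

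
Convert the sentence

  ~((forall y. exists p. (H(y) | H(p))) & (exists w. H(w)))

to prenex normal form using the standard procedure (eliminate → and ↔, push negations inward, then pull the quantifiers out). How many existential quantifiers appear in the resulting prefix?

1

Drive negations inward (¬∀x A ≡ ∃x ¬A, ¬∃x A ≡ ∀x ¬A, De Morgan for ∧/∨):
  (exists y. forall p. (~H(y) & ~H(p))) | (forall w. ~H(w))
All bound variables are already distinct, so no renaming is needed.
Pull the quantifiers to the front (each side's bound variable is not free in the other side):
  exists y. forall p. forall w. (~H(y) & ~H(p) | ~H(w))
The prefix is exists y forall p forall w: 2 universal, 1 existential.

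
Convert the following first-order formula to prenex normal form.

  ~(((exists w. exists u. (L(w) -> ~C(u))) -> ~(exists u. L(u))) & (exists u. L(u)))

Eliminate → and ↔ using ¬ and ∨.
  ~((~(exists w. exists u. (~L(w) | ~C(u))) | ~(exists u. L(u))) & (exists u. L(u)))
Drive negations inward (¬∀x A ≡ ∃x ¬A, ¬∃x A ≡ ∀x ¬A, De Morgan for ∧/∨):
  (exists w. exists u. (~L(w) | ~C(u))) & (exists u. L(u)) | (forall u. ~L(u))
Rename bound variables to avoid capture: u↦r, u↦w1.
  (exists w. exists u. (~L(w) | ~C(u))) & (exists r. L(r)) | (forall w1. ~L(w1))
Pull the quantifiers to the front (each side's bound variable is not free in the other side):
  exists w. exists u. exists r. forall w1. ((~L(w) | ~C(u)) & L(r) | ~L(w1))

exists w. exists u. exists r. forall w1. ((~L(w) | ~C(u)) & L(r) | ~L(w1))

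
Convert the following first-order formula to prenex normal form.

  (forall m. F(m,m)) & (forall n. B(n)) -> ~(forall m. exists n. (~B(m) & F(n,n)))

exists m. exists n. exists r. forall y1. (~F(m,m) | ~B(n) | B(r) | ~F(y1,y1))

First replace A → B with ¬A ∨ B.
  ~((forall m. F(m,m)) & (forall n. B(n))) | ~(forall m. exists n. (~B(m) & F(n,n)))
Push ¬ through the quantifiers and connectives to reach negation normal form:
  (exists m. ~F(m,m)) | (exists n. ~B(n)) | (exists m. forall n. (B(m) | ~F(n,n)))
Rename bound variables to avoid capture: m↦r, n↦y1.
  (exists m. ~F(m,m)) | (exists n. ~B(n)) | (exists r. forall y1. (B(r) | ~F(y1,y1)))
Extract every quantifier outward, since the variables are now distinct and don't occur free across branches:
  exists m. exists n. exists r. forall y1. (~F(m,m) | ~B(n) | B(r) | ~F(y1,y1))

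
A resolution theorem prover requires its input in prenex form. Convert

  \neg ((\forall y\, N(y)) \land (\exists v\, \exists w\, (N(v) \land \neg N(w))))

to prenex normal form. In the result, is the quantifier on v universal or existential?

Move each ¬ inward, flipping quantifiers it crosses:
  (\exists y\, \neg N(y)) \lor (\forall v\, \forall w\, (\neg N(v) \lor N(w)))
All bound variables are already distinct, so no renaming is needed.
Finally move all quantifiers to the prefix:
  \exists y\, \forall v\, \forall w\, (\neg N(y) \lor \neg N(v) \lor N(w))
The quantifier \exists v sits under an odd number of negations, so it flips to \forall v.

universal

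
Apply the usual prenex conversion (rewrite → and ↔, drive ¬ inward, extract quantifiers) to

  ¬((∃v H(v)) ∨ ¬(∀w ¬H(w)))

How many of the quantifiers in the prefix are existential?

Push ¬ through the quantifiers and connectives to reach negation normal form:
  (∀v ¬H(v)) ∧ (∀w ¬H(w))
All bound variables are already distinct, so no renaming is needed.
Extract every quantifier outward, since the variables are now distinct and don't occur free across branches:
  ∀v ∀w (¬H(v) ∧ ¬H(w))
The prefix is ∀v ∀w: 2 universal, 0 existential.

0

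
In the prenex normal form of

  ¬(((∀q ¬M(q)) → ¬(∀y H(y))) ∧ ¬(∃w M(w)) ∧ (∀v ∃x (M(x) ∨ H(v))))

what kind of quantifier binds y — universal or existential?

universal

Eliminate → and ↔ using ¬ and ∨.
  ¬((¬(∀q ¬M(q)) ∨ ¬(∀y H(y))) ∧ ¬(∃w M(w)) ∧ (∀v ∃x (M(x) ∨ H(v))))
Push ¬ through the quantifiers and connectives to reach negation normal form:
  (∀q ¬M(q)) ∧ (∀y H(y)) ∨ (∃w M(w)) ∨ (∃v ∀x (¬M(x) ∧ ¬H(v)))
All bound variables are already distinct, so no renaming is needed.
Pull the quantifiers to the front (each side's bound variable is not free in the other side):
  ∀q ∀y ∃w ∃v ∀x (¬M(q) ∧ H(y) ∨ M(w) ∨ ¬M(x) ∧ ¬H(v))
The quantifier ∀y sits under an even number of negations (counting the antecedent side of each →), so it remains universal.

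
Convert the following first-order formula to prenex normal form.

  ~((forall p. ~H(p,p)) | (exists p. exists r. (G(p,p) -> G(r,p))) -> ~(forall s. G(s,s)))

First replace A → B with ¬A ∨ B.
  ~(~((forall p. ~H(p,p)) | (exists p. exists r. (~G(p,p) | G(r,p)))) | ~(forall s. G(s,s)))
Push ¬ through the quantifiers and connectives to reach negation normal form:
  ((forall p. ~H(p,p)) | (exists p. exists r. (~G(p,p) | G(r,p)))) & (forall s. G(s,s))
Give each quantifier a distinct variable: p↦a.
  ((forall p. ~H(p,p)) | (exists a. exists r. (~G(a,a) | G(r,a)))) & (forall s. G(s,s))
Pull the quantifiers to the front (each side's bound variable is not free in the other side):
  forall p. exists a. exists r. forall s. ((~H(p,p) | ~G(a,a) | G(r,a)) & G(s,s))

forall p. exists a. exists r. forall s. ((~H(p,p) | ~G(a,a) | G(r,a)) & G(s,s))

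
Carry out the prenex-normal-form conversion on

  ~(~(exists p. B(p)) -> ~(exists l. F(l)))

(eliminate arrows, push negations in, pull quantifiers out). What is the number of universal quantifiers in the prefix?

Eliminate → and ↔ using ¬ and ∨.
  ~(~~(exists p. B(p)) | ~(exists l. F(l)))
Move each ¬ inward, flipping quantifiers it crosses:
  (forall p. ~B(p)) & (exists l. F(l))
Finally move all quantifiers to the prefix:
  forall p. exists l. (~B(p) & F(l))
The prefix is forall p exists l: 1 universal, 1 existential.

1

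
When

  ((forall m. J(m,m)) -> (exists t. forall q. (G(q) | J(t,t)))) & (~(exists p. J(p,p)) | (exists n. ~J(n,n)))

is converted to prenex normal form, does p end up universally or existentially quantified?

universal

Eliminate → and ↔ using ¬ and ∨.
  (~(forall m. J(m,m)) | (exists t. forall q. (G(q) | J(t,t)))) & (~(exists p. J(p,p)) | (exists n. ~J(n,n)))
Move each ¬ inward, flipping quantifiers it crosses:
  ((exists m. ~J(m,m)) | (exists t. forall q. (G(q) | J(t,t)))) & ((forall p. ~J(p,p)) | (exists n. ~J(n,n)))
Pull the quantifiers to the front (each side's bound variable is not free in the other side):
  exists m. exists t. forall q. forall p. exists n. ((~J(m,m) | G(q) | J(t,t)) & (~J(p,p) | ~J(n,n)))
The quantifier exists p sits under an odd number of negations (counting the antecedent side of each →), so it flips to forall p.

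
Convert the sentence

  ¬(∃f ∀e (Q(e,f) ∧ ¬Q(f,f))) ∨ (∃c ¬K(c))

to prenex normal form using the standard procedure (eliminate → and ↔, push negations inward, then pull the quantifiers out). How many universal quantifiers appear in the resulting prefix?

1

Push ¬ through the quantifiers and connectives to reach negation normal form:
  (∀f ∃e (¬Q(e,f) ∨ Q(f,f))) ∨ (∃c ¬K(c))
Pull the quantifiers to the front (each side's bound variable is not free in the other side):
  ∀f ∃e ∃c (¬Q(e,f) ∨ Q(f,f) ∨ ¬K(c))
The prefix is ∀f ∃e ∃c: 1 universal, 2 existential.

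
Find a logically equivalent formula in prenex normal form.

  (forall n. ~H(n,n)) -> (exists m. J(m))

exists n. exists m. (H(n,n) | J(m))

Rewrite implications/biconditionals: A → B as ¬A ∨ B.
  ~(forall n. ~H(n,n)) | (exists m. J(m))
Move each ¬ inward, flipping quantifiers it crosses:
  (exists n. H(n,n)) | (exists m. J(m))
All bound variables are already distinct, so no renaming is needed.
Pull the quantifiers to the front (each side's bound variable is not free in the other side):
  exists n. exists m. (H(n,n) | J(m))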